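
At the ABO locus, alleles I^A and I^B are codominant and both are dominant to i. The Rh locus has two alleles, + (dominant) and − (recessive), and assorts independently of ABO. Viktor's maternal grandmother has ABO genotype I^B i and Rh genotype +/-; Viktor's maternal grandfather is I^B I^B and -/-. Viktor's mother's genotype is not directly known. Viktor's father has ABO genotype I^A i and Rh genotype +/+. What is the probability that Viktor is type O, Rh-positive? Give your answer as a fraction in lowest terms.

1/8

Viktor's mother's ABO genotype from I^B i × I^B I^B: 1/2 I^B I^B, 1/2 I^B i.
Crossing each possibility with the father I^A i and summing P(type O): 1/2·0 + 1/2·1/4 = 1/8.
Similarly for Rh via the mother's Rh distribution: P(Rh+) = 1.
Independent loci: 1/8 × 1 = 1/8.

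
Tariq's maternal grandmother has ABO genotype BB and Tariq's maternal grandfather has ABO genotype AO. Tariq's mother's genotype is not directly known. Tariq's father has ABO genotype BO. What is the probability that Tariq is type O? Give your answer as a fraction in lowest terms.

1/8

Tariq's mother's ABO genotype from BB × AO: 1/2 AB, 1/2 BO.
Crossing each possibility with the father BO and summing P(type O): 1/2·0 + 1/2·1/4 = 1/8.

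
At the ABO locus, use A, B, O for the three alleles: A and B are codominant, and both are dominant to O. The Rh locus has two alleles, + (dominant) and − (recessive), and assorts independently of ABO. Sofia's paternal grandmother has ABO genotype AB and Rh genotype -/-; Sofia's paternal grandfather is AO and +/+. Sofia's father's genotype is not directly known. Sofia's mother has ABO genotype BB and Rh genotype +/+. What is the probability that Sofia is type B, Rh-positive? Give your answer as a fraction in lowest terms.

1/2

Sofia's father's ABO genotype from AB × AO: 1/4 AA, 1/4 AB, 1/4 AO, 1/4 BO.
Crossing each possibility with the mother BB and summing P(type B): 1/4·0 + 1/4·1/2 + 1/4·1/2 + 1/4·1 = 1/2.
Similarly for Rh via the father's Rh distribution: P(Rh+) = 1.
Independent loci: 1/2 × 1 = 1/2.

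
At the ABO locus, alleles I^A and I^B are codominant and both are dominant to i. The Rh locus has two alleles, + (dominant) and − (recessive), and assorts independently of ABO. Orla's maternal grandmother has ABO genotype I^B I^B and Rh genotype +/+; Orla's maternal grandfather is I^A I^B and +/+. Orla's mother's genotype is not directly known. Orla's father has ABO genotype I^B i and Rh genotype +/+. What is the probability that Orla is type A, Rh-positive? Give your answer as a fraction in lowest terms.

1/8

Orla's mother's ABO genotype from I^B I^B × I^A I^B: 1/2 I^A I^B, 1/2 I^B I^B.
Crossing each possibility with the father I^B i and summing P(type A): 1/2·1/4 + 1/2·0 = 1/8.
Similarly for Rh via the mother's Rh distribution: P(Rh+) = 1.
Independent loci: 1/8 × 1 = 1/8.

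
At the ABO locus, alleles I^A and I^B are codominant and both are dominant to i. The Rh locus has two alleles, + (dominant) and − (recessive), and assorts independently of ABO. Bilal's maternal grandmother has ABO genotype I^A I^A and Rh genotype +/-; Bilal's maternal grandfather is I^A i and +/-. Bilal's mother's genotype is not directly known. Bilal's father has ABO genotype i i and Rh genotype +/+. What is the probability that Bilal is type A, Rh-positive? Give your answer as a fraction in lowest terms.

3/4

Bilal's mother's ABO genotype from I^A I^A × I^A i: 1/2 I^A I^A, 1/2 I^A i.
Crossing each possibility with the father i i and summing P(type A): 1/2·1 + 1/2·1/2 = 3/4.
Similarly for Rh via the mother's Rh distribution: P(Rh+) = 1.
Independent loci: 3/4 × 1 = 3/4.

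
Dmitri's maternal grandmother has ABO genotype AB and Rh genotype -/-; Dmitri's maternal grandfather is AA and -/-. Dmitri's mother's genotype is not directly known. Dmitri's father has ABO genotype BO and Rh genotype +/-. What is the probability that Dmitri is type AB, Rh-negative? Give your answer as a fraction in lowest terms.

Dmitri's mother's ABO genotype from AB × AA: 1/2 AA, 1/2 AB.
Crossing each possibility with the father BO and summing P(type AB): 1/2·1/2 + 1/2·1/4 = 3/8.
Similarly for Rh via the mother's Rh distribution: P(Rh-) = 1/2.
Independent loci: 3/8 × 1/2 = 3/16.

3/16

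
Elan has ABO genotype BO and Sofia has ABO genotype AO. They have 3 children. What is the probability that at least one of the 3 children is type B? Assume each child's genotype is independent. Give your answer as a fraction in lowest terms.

ABO cross BO × AO → 1/4 O, 1/4 A, 1/4 B, 1/4 AB.
So P(type B) = 1/4 per child.
P(none) = (3/4)^3 = 27/64; P(at least one) = 1 − 27/64 = 37/64.

37/64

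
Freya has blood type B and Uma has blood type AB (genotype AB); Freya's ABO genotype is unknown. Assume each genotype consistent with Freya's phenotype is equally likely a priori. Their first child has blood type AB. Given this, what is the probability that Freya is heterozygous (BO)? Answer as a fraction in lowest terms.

1/3

Possible genotypes: Freya ∈ {BB, BO}; Uma ∈ {AB}.
Weight each parental genotype pair by prior × P(type-AB child):
  BB × AB: posterior weight 2/3.
  BO × AB: posterior weight 1/3.
Sum the posterior weight over pairs where Freya is BO: 1/3.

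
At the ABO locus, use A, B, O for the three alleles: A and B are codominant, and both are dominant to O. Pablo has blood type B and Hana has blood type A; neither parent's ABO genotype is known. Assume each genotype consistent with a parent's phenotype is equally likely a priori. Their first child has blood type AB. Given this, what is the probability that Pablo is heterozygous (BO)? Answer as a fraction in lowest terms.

Possible genotypes: Pablo ∈ {BB, BO}; Hana ∈ {AA, AO}.
Weight each parental genotype pair by prior × P(type-AB child):
  BB × AA: posterior weight 4/9.
  BB × AO: posterior weight 2/9.
  BO × AA: posterior weight 2/9.
  BO × AO: posterior weight 1/9.
Sum the posterior weight over pairs where Pablo is BO: 1/3.

1/3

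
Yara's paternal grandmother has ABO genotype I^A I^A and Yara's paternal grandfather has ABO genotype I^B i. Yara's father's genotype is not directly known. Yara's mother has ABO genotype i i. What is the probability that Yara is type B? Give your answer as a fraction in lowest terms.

Yara's father's ABO genotype from I^A I^A × I^B i: 1/2 I^A I^B, 1/2 I^A i.
Crossing each possibility with the mother i i and summing P(type B): 1/2·1/2 + 1/2·0 = 1/4.

1/4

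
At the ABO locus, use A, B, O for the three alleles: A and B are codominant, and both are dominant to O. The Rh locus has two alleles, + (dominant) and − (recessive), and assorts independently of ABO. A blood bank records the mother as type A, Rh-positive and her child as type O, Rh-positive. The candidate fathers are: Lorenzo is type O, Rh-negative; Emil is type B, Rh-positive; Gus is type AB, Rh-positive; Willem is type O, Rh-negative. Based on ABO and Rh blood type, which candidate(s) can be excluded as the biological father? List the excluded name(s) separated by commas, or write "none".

Gus

A candidate is excluded only if no genotype consistent with his phenotype could produce a type O, Rh-positive child with a type A, Rh-positive mother.
Gus (type AB, Rh+): no genotype consistent with that phenotype can produce a type-O Rh+ child with a type-A mother.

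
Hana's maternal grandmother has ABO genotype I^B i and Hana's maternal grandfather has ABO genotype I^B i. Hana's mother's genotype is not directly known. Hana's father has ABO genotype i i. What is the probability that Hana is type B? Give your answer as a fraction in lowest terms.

1/2

Hana's mother's ABO genotype from I^B i × I^B i: 1/4 I^B I^B, 1/2 I^B i, 1/4 i i.
Crossing each possibility with the father i i and summing P(type B): 1/4·1 + 1/2·1/2 + 1/4·0 = 1/2.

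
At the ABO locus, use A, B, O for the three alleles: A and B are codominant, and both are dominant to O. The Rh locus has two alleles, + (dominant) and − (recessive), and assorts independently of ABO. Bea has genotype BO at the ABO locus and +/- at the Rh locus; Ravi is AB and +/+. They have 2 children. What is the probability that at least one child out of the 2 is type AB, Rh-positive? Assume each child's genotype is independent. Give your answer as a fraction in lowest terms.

7/16

ABO cross BO × AB → 1/4 A, 1/2 B, 1/4 AB.
Rh cross +/- × +/+ → 1 Rh+; so P(type AB, Rh-positive) = 1/4 × 1 = 1/4 per child.
P(none) = (3/4)^2 = 9/16; P(at least one) = 1 − 9/16 = 7/16.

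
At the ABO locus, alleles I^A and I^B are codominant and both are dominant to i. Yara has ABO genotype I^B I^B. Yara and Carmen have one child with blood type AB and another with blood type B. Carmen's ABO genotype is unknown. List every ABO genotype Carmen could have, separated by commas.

I^A I^B, I^A i

For each candidate genotype of Carmen, check whether crossing it with I^B I^B can produce every observed child phenotype.
  I^A I^A → possible child types {AB} ✗
  I^A I^B → possible child types {B, AB} ✓
  I^A i → possible child types {B, AB} ✓
  I^B I^B → possible child types {B} ✗
  I^B i → possible child types {B} ✗
  i i → possible child types {B} ✗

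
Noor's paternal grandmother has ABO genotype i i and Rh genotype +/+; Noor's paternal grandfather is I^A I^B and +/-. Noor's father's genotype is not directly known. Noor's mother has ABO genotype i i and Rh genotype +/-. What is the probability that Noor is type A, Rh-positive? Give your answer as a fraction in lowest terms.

7/32

Noor's father's ABO genotype from i i × I^A I^B: 1/2 I^A i, 1/2 I^B i.
Crossing each possibility with the mother i i and summing P(type A): 1/2·1/2 + 1/2·0 = 1/4.
Similarly for Rh via the father's Rh distribution: P(Rh+) = 7/8.
Independent loci: 1/4 × 7/8 = 7/32.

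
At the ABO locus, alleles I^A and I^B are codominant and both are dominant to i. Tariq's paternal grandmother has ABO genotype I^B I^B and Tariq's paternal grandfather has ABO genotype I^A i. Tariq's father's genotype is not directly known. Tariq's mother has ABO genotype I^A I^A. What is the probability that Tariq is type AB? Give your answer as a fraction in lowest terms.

Tariq's father's ABO genotype from I^B I^B × I^A i: 1/2 I^A I^B, 1/2 I^B i.
Crossing each possibility with the mother I^A I^A and summing P(type AB): 1/2·1/2 + 1/2·1/2 = 1/2.

1/2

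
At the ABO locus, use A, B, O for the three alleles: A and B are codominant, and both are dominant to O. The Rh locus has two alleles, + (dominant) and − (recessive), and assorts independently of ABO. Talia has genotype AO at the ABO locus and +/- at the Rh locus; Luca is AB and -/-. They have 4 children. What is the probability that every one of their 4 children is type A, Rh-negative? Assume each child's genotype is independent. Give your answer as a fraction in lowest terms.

ABO cross AO × AB → 1/2 A, 1/4 B, 1/4 AB.
Rh cross +/- × -/- → 1/2 Rh+, 1/2 Rh-; so P(type A, Rh-negative) = 1/2 × 1/2 = 1/4 per child.
All 4 independent: (1/4)^4 = 1/256.

1/256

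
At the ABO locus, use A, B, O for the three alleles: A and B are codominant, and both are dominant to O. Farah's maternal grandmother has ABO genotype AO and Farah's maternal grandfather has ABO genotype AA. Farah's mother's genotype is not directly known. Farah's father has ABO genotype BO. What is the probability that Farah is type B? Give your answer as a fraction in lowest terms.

Farah's mother's ABO genotype from AO × AA: 1/2 AA, 1/2 AO.
Crossing each possibility with the father BO and summing P(type B): 1/2·0 + 1/2·1/4 = 1/8.

1/8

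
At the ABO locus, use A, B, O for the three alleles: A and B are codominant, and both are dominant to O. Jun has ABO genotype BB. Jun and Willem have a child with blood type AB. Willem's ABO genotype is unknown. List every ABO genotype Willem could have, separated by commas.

For each candidate genotype of Willem, check whether crossing it with BB can produce every observed child phenotype.
  AA → possible child types {AB} ✓
  AB → possible child types {B, AB} ✓
  AO → possible child types {B, AB} ✓
  BB → possible child types {B} ✗
  BO → possible child types {B} ✗
  OO → possible child types {B} ✗

AA, AB, AO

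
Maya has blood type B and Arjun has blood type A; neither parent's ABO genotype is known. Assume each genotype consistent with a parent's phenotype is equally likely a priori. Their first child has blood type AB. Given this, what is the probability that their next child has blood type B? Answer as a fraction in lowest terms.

5/36

Possible genotypes: Maya ∈ {BB, BO}; Arjun ∈ {AA, AO}.
Weight each parental genotype pair by prior × P(type-AB child):
  BB × AA: posterior weight 4/9; P(next child type B) = 0.
  BB × AO: posterior weight 2/9; P(next child type B) = 1/2.
  BO × AA: posterior weight 2/9; P(next child type B) = 0.
  BO × AO: posterior weight 1/9; P(next child type B) = 1/4.
Weighted sum = 5/36.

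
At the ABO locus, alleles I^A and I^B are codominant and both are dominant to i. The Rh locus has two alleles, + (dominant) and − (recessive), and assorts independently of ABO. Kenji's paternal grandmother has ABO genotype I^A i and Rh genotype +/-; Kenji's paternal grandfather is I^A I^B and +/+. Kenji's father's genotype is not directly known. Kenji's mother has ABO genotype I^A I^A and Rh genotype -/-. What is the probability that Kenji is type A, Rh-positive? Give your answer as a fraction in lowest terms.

9/16

Kenji's father's ABO genotype from I^A i × I^A I^B: 1/4 I^A I^A, 1/4 I^A I^B, 1/4 I^A i, 1/4 I^B i.
Crossing each possibility with the mother I^A I^A and summing P(type A): 1/4·1 + 1/4·1/2 + 1/4·1 + 1/4·1/2 = 3/4.
Similarly for Rh via the father's Rh distribution: P(Rh+) = 3/4.
Independent loci: 3/4 × 3/4 = 9/16.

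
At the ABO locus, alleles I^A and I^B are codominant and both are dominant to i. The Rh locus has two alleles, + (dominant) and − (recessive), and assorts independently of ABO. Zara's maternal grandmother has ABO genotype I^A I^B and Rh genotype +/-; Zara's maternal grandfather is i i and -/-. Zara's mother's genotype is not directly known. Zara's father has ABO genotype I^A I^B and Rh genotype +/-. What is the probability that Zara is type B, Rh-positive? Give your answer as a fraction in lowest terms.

Zara's mother's ABO genotype from I^A I^B × i i: 1/2 I^A i, 1/2 I^B i.
Crossing each possibility with the father I^A I^B and summing P(type B): 1/2·1/4 + 1/2·1/2 = 3/8.
Similarly for Rh via the mother's Rh distribution: P(Rh+) = 5/8.
Independent loci: 3/8 × 5/8 = 15/64.

15/64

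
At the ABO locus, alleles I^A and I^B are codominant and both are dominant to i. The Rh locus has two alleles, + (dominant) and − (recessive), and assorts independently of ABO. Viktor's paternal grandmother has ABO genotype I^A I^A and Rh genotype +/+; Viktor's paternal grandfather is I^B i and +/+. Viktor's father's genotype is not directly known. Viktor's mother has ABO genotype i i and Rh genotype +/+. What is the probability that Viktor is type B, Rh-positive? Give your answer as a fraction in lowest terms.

1/4

Viktor's father's ABO genotype from I^A I^A × I^B i: 1/2 I^A I^B, 1/2 I^A i.
Crossing each possibility with the mother i i and summing P(type B): 1/2·1/2 + 1/2·0 = 1/4.
Similarly for Rh via the father's Rh distribution: P(Rh+) = 1.
Independent loci: 1/4 × 1 = 1/4.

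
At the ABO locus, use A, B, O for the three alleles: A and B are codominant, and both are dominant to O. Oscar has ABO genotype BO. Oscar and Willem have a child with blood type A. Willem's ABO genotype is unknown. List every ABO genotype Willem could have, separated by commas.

AA, AB, AO

For each candidate genotype of Willem, check whether crossing it with BO can produce every observed child phenotype.
  AA → possible child types {A, AB} ✓
  AB → possible child types {A, B, AB} ✓
  AO → possible child types {O, A, B, AB} ✓
  BB → possible child types {B} ✗
  BO → possible child types {O, B} ✗
  OO → possible child types {O, B} ✗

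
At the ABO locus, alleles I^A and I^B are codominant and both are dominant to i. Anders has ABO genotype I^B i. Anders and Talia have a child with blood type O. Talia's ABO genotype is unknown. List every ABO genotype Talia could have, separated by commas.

I^A i, I^B i, i i

For each candidate genotype of Talia, check whether crossing it with I^B i can produce every observed child phenotype.
  I^A I^A → possible child types {A, AB} ✗
  I^A I^B → possible child types {A, B, AB} ✗
  I^A i → possible child types {O, A, B, AB} ✓
  I^B I^B → possible child types {B} ✗
  I^B i → possible child types {O, B} ✓
  i i → possible child types {O, B} ✓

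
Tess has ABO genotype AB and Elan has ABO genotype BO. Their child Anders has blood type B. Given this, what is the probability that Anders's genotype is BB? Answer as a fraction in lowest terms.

1/2

Cross AB × BO → 1/4 AB, 1/4 AO, 1/4 BB, 1/4 BO.
Type-B genotypes among offspring: BB (1/4), BO (1/4); total 1/2.
P(BB | type B) = (1/4) / (1/2) = 1/2.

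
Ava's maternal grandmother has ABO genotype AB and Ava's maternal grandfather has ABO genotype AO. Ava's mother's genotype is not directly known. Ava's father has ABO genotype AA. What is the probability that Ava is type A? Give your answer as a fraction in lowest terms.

3/4

Ava's mother's ABO genotype from AB × AO: 1/4 AA, 1/4 AB, 1/4 AO, 1/4 BO.
Crossing each possibility with the father AA and summing P(type A): 1/4·1 + 1/4·1/2 + 1/4·1 + 1/4·1/2 = 3/4.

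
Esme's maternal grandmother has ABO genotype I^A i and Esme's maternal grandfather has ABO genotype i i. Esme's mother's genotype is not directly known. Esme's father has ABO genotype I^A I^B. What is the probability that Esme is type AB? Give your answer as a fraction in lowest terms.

1/8

Esme's mother's ABO genotype from I^A i × i i: 1/2 I^A i, 1/2 i i.
Crossing each possibility with the father I^A I^B and summing P(type AB): 1/2·1/4 + 1/2·0 = 1/8.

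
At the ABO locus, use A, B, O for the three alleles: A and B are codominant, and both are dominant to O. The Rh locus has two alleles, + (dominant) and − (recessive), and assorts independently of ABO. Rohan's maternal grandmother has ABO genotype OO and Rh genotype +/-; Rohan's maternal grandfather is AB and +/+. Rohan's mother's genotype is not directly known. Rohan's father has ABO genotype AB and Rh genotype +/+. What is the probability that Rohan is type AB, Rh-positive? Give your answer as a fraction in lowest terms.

Rohan's mother's ABO genotype from OO × AB: 1/2 AO, 1/2 BO.
Crossing each possibility with the father AB and summing P(type AB): 1/2·1/4 + 1/2·1/4 = 1/4.
Similarly for Rh via the mother's Rh distribution: P(Rh+) = 1.
Independent loci: 1/4 × 1 = 1/4.

1/4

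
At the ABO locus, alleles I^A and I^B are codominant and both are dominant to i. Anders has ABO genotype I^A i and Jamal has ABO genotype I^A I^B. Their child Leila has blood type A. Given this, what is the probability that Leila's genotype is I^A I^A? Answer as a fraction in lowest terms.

Cross I^A i × I^A I^B → 1/4 I^A I^A, 1/4 I^A I^B, 1/4 I^A i, 1/4 I^B i.
Type-A genotypes among offspring: I^A I^A (1/4), I^A i (1/4); total 1/2.
P(I^A I^A | type A) = (1/4) / (1/2) = 1/2.

1/2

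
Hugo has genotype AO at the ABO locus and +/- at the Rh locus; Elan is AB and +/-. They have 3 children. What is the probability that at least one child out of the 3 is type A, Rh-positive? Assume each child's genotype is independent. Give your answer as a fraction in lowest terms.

387/512

ABO cross AO × AB → 1/2 A, 1/4 B, 1/4 AB.
Rh cross +/- × +/- → 3/4 Rh+, 1/4 Rh-; so P(type A, Rh-positive) = 1/2 × 3/4 = 3/8 per child.
P(none) = (5/8)^3 = 125/512; P(at least one) = 1 − 125/512 = 387/512.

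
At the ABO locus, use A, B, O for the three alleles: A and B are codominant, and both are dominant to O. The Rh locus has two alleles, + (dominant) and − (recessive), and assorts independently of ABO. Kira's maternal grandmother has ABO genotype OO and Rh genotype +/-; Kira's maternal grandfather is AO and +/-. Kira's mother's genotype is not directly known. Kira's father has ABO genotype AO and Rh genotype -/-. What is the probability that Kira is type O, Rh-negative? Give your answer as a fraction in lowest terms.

Kira's mother's ABO genotype from OO × AO: 1/2 AO, 1/2 OO.
Crossing each possibility with the father AO and summing P(type O): 1/2·1/4 + 1/2·1/2 = 3/8.
Similarly for Rh via the mother's Rh distribution: P(Rh-) = 1/2.
Independent loci: 3/8 × 1/2 = 3/16.

3/16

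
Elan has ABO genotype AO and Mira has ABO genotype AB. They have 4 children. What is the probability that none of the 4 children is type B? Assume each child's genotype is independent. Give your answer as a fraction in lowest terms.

81/256

ABO cross AO × AB → 1/2 A, 1/4 B, 1/4 AB.
So P(type B) = 1/4 per child.
P(not type B) = 3/4 for one child; (3/4)^4 = 81/256.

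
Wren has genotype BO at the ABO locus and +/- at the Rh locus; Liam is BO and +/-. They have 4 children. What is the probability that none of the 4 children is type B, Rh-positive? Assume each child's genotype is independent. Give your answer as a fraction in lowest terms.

ABO cross BO × BO → 1/4 O, 3/4 B.
Rh cross +/- × +/- → 3/4 Rh+, 1/4 Rh-; so P(type B, Rh-positive) = 3/4 × 3/4 = 9/16 per child.
P(not type B, Rh-positive) = 7/16 for one child; (7/16)^4 = 2401/65536.

2401/65536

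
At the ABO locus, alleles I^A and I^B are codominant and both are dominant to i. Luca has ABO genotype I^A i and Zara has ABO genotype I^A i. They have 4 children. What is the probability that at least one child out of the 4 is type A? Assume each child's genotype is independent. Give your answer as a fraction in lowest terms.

ABO cross I^A i × I^A i → 1/4 O, 3/4 A.
So P(type A) = 3/4 per child.
P(none) = (1/4)^4 = 1/256; P(at least one) = 1 − 1/256 = 255/256.

255/256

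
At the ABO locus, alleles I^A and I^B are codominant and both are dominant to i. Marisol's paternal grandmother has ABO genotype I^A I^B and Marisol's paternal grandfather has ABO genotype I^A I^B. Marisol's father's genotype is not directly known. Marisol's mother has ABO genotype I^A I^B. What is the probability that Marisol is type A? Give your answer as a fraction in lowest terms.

Marisol's father's ABO genotype from I^A I^B × I^A I^B: 1/4 I^A I^A, 1/2 I^A I^B, 1/4 I^B I^B.
Crossing each possibility with the mother I^A I^B and summing P(type A): 1/4·1/2 + 1/2·1/4 + 1/4·0 = 1/4.

1/4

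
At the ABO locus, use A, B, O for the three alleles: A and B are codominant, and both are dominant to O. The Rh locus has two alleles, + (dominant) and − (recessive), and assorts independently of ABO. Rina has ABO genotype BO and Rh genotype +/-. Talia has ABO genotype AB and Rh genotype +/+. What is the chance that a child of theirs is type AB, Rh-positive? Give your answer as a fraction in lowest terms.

ABO cross BO × AB → offspring phenotypes: 1/4 A, 1/2 B, 1/4 AB.
Rh cross +/- × +/+ → 1 Rh+.
Independent loci: P(type AB, Rh-positive) = 1/4 × 1 = 1/4.

1/4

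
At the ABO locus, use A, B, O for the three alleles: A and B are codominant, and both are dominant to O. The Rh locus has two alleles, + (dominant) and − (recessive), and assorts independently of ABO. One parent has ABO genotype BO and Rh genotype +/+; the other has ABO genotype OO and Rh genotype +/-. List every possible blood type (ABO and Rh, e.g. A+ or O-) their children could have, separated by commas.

Gametes from BO × OO give offspring ABO genotypes BO, OO, i.e. phenotypes O, B.
Rh cross +/+ × +/- → phenotypes Rh+.
Combining independently: O+, B+.

O+, B+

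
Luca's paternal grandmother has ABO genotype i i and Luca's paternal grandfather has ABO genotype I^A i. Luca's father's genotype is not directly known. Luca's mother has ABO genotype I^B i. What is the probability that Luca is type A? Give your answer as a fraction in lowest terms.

1/8

Luca's father's ABO genotype from i i × I^A i: 1/2 I^A i, 1/2 i i.
Crossing each possibility with the mother I^B i and summing P(type A): 1/2·1/4 + 1/2·0 = 1/8.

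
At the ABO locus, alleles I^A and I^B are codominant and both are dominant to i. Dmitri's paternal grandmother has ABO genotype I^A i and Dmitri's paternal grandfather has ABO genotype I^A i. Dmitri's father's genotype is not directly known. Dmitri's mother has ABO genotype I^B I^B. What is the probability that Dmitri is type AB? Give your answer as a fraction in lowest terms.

1/2

Dmitri's father's ABO genotype from I^A i × I^A i: 1/4 I^A I^A, 1/2 I^A i, 1/4 i i.
Crossing each possibility with the mother I^B I^B and summing P(type AB): 1/4·1 + 1/2·1/2 + 1/4·0 = 1/2.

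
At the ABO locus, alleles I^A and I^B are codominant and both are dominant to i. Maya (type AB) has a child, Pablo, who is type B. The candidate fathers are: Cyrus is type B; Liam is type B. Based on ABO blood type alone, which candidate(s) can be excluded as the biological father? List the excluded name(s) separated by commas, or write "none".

none

A candidate is excluded only if no genotype consistent with his phenotype could produce a type B child with a type AB mother.
Every candidate has at least one consistent genotype combination, so none can be excluded.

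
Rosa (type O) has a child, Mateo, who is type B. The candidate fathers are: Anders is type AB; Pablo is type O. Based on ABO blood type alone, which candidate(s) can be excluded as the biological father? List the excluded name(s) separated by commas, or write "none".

A candidate is excluded only if no genotype consistent with his phenotype could produce a type B child with a type O mother.
Pablo (type O): no genotype consistent with that phenotype can produce a type-B child with a type-O mother.

Pablo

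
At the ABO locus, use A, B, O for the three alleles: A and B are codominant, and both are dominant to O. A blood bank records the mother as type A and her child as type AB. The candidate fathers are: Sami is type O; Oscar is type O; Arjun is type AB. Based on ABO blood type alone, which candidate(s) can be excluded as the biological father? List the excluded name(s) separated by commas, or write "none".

A candidate is excluded only if no genotype consistent with his phenotype could produce a type AB child with a type A mother.
Sami (type O): no genotype consistent with that phenotype can produce a type-AB child with a type-A mother.
Oscar (type O): no genotype consistent with that phenotype can produce a type-AB child with a type-A mother.

Sami, Oscar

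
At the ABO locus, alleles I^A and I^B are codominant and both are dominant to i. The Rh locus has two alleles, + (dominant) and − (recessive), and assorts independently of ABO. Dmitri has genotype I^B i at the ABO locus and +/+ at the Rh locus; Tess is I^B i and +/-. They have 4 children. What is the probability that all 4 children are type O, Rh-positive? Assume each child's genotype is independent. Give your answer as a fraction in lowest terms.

ABO cross I^B i × I^B i → 1/4 O, 3/4 B.
Rh cross +/+ × +/- → 1 Rh+; so P(type O, Rh-positive) = 1/4 × 1 = 1/4 per child.
All 4 independent: (1/4)^4 = 1/256.

1/256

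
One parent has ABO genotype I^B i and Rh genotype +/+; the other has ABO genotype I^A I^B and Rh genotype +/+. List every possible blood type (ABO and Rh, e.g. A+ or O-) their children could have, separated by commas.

Gametes from I^B i × I^A I^B give offspring ABO genotypes I^A I^B, I^A i, I^B I^B, I^B i, i.e. phenotypes A, B, AB.
Rh cross +/+ × +/+ → phenotypes Rh+.
Combining independently: A+, B+, AB+.

A+, B+, AB+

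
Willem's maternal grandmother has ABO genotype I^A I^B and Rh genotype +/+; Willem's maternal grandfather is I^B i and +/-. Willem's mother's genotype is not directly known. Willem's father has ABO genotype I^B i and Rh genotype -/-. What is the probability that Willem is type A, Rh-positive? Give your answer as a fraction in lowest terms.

Willem's mother's ABO genotype from I^A I^B × I^B i: 1/4 I^A I^B, 1/4 I^A i, 1/4 I^B I^B, 1/4 I^B i.
Crossing each possibility with the father I^B i and summing P(type A): 1/4·1/4 + 1/4·1/4 + 1/4·0 + 1/4·0 = 1/8.
Similarly for Rh via the mother's Rh distribution: P(Rh+) = 3/4.
Independent loci: 1/8 × 3/4 = 3/32.

3/32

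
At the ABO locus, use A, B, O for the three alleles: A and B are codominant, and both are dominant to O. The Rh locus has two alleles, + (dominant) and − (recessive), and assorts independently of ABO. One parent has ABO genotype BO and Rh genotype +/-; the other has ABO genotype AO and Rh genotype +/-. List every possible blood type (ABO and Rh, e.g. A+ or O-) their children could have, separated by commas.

Gametes from BO × AO give offspring ABO genotypes AB, AO, BO, OO, i.e. phenotypes O, A, B, AB.
Rh cross +/- × +/- → phenotypes Rh+, Rh-.
Combining independently: O+, O-, A+, A-, B+, B-, AB+, AB-.

O+, O-, A+, A-, B+, B-, AB+, AB-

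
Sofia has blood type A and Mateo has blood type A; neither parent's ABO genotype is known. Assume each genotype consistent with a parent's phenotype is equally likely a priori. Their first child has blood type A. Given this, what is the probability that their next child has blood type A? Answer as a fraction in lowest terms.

19/20

Possible genotypes: Sofia ∈ {I^A I^A, I^A i}; Mateo ∈ {I^A I^A, I^A i}.
Weight each parental genotype pair by prior × P(type-A child):
  I^A I^A × I^A I^A: posterior weight 4/15; P(next child type A) = 1.
  I^A I^A × I^A i: posterior weight 4/15; P(next child type A) = 1.
  I^A i × I^A I^A: posterior weight 4/15; P(next child type A) = 1.
  I^A i × I^A i: posterior weight 1/5; P(next child type A) = 3/4.
Weighted sum = 19/20.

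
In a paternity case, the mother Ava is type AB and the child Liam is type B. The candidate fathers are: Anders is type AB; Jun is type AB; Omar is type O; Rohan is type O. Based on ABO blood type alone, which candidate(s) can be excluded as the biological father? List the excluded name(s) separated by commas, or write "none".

A candidate is excluded only if no genotype consistent with his phenotype could produce a type B child with a type AB mother.
Every candidate has at least one consistent genotype combination, so none can be excluded.

none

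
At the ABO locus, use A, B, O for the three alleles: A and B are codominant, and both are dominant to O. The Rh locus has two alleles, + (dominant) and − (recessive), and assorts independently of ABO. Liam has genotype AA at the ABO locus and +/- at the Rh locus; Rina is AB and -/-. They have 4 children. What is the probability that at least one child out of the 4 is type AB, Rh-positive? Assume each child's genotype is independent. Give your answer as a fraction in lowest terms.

ABO cross AA × AB → 1/2 A, 1/2 AB.
Rh cross +/- × -/- → 1/2 Rh+, 1/2 Rh-; so P(type AB, Rh-positive) = 1/2 × 1/2 = 1/4 per child.
P(none) = (3/4)^4 = 81/256; P(at least one) = 1 − 81/256 = 175/256.

175/256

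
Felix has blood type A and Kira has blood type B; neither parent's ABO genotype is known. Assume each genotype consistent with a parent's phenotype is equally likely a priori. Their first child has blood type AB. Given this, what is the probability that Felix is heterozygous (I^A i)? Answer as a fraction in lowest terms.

Possible genotypes: Felix ∈ {I^A I^A, I^A i}; Kira ∈ {I^B I^B, I^B i}.
Weight each parental genotype pair by prior × P(type-AB child):
  I^A I^A × I^B I^B: posterior weight 4/9.
  I^A I^A × I^B i: posterior weight 2/9.
  I^A i × I^B I^B: posterior weight 2/9.
  I^A i × I^B i: posterior weight 1/9.
Sum the posterior weight over pairs where Felix is I^A i: 1/3.

1/3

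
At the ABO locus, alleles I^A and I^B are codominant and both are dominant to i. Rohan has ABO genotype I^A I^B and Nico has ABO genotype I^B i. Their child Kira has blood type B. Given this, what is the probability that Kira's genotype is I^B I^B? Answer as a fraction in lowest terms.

Cross I^A I^B × I^B i → 1/4 I^A I^B, 1/4 I^A i, 1/4 I^B I^B, 1/4 I^B i.
Type-B genotypes among offspring: I^B I^B (1/4), I^B i (1/4); total 1/2.
P(I^B I^B | type B) = (1/4) / (1/2) = 1/2.

1/2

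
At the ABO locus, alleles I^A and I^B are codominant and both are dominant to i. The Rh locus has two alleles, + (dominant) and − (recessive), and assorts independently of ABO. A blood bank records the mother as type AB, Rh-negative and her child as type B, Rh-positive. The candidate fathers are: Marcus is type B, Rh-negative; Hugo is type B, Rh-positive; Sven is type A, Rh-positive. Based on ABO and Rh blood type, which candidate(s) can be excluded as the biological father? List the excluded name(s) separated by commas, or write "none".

Marcus

A candidate is excluded only if no genotype consistent with his phenotype could produce a type B, Rh-positive child with a type AB, Rh-negative mother.
Marcus (type B, Rh-): no genotype consistent with that phenotype can produce a type-B Rh+ child with a type-AB mother.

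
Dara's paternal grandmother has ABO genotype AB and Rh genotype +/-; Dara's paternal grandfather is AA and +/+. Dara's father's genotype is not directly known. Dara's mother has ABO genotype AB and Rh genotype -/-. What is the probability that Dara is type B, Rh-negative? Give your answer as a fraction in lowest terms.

1/32

Dara's father's ABO genotype from AB × AA: 1/2 AA, 1/2 AB.
Crossing each possibility with the mother AB and summing P(type B): 1/2·0 + 1/2·1/4 = 1/8.
Similarly for Rh via the father's Rh distribution: P(Rh-) = 1/4.
Independent loci: 1/8 × 1/4 = 1/32.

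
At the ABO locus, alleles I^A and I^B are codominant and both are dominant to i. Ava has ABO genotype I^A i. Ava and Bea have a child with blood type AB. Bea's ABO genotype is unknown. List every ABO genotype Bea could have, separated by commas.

I^A I^B, I^B I^B, I^B i

For each candidate genotype of Bea, check whether crossing it with I^A i can produce every observed child phenotype.
  I^A I^A → possible child types {A} ✗
  I^A I^B → possible child types {A, B, AB} ✓
  I^A i → possible child types {O, A} ✗
  I^B I^B → possible child types {B, AB} ✓
  I^B i → possible child types {O, A, B, AB} ✓
  i i → possible child types {O, A} ✗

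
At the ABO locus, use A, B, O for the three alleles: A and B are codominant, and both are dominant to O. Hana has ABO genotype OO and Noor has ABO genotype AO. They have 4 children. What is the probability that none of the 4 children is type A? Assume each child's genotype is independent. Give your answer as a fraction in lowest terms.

1/16

ABO cross OO × AO → 1/2 O, 1/2 A.
So P(type A) = 1/2 per child.
P(not type A) = 1/2 for one child; (1/2)^4 = 1/16.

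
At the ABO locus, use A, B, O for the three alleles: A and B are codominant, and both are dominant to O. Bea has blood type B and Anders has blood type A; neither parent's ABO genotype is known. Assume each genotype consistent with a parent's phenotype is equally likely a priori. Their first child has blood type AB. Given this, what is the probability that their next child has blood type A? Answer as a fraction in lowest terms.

5/36

Possible genotypes: Bea ∈ {BB, BO}; Anders ∈ {AA, AO}.
Weight each parental genotype pair by prior × P(type-AB child):
  BB × AA: posterior weight 4/9; P(next child type A) = 0.
  BB × AO: posterior weight 2/9; P(next child type A) = 0.
  BO × AA: posterior weight 2/9; P(next child type A) = 1/2.
  BO × AO: posterior weight 1/9; P(next child type A) = 1/4.
Weighted sum = 5/36.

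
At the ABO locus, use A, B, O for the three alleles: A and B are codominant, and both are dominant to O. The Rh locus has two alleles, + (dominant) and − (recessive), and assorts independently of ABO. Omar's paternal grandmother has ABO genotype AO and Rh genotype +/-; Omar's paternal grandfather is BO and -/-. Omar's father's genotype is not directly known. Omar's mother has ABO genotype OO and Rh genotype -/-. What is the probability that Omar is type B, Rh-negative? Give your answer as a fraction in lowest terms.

Omar's father's ABO genotype from AO × BO: 1/4 AB, 1/4 AO, 1/4 BO, 1/4 OO.
Crossing each possibility with the mother OO and summing P(type B): 1/4·1/2 + 1/4·0 + 1/4·1/2 + 1/4·0 = 1/4.
Similarly for Rh via the father's Rh distribution: P(Rh-) = 3/4.
Independent loci: 1/4 × 3/4 = 3/16.

3/16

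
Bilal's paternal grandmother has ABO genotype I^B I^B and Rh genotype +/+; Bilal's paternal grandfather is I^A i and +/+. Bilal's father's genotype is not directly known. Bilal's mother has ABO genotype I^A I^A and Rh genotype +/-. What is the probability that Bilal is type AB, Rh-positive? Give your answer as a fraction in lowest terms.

Bilal's father's ABO genotype from I^B I^B × I^A i: 1/2 I^A I^B, 1/2 I^B i.
Crossing each possibility with the mother I^A I^A and summing P(type AB): 1/2·1/2 + 1/2·1/2 = 1/2.
Similarly for Rh via the father's Rh distribution: P(Rh+) = 1.
Independent loci: 1/2 × 1 = 1/2.

1/2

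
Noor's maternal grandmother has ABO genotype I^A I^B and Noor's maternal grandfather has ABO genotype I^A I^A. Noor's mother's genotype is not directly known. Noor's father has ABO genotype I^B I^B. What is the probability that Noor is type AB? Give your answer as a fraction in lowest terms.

Noor's mother's ABO genotype from I^A I^B × I^A I^A: 1/2 I^A I^A, 1/2 I^A I^B.
Crossing each possibility with the father I^B I^B and summing P(type AB): 1/2·1 + 1/2·1/2 = 3/4.

3/4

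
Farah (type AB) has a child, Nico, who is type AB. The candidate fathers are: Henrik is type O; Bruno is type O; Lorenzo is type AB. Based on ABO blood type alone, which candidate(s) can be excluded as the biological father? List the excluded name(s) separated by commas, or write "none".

Henrik, Bruno

A candidate is excluded only if no genotype consistent with his phenotype could produce a type AB child with a type AB mother.
Henrik (type O): no genotype consistent with that phenotype can produce a type-AB child with a type-AB mother.
Bruno (type O): no genotype consistent with that phenotype can produce a type-AB child with a type-AB mother.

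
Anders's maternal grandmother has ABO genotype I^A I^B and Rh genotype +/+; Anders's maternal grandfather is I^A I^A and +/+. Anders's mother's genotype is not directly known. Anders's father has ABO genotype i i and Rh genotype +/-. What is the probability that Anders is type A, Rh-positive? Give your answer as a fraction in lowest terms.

3/4

Anders's mother's ABO genotype from I^A I^B × I^A I^A: 1/2 I^A I^A, 1/2 I^A I^B.
Crossing each possibility with the father i i and summing P(type A): 1/2·1 + 1/2·1/2 = 3/4.
Similarly for Rh via the mother's Rh distribution: P(Rh+) = 1.
Independent loci: 3/4 × 1 = 3/4.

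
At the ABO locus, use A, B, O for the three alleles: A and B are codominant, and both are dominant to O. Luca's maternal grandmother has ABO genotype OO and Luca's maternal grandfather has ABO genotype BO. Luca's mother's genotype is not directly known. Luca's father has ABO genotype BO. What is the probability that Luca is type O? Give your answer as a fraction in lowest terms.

Luca's mother's ABO genotype from OO × BO: 1/2 BO, 1/2 OO.
Crossing each possibility with the father BO and summing P(type O): 1/2·1/4 + 1/2·1/2 = 3/8.

3/8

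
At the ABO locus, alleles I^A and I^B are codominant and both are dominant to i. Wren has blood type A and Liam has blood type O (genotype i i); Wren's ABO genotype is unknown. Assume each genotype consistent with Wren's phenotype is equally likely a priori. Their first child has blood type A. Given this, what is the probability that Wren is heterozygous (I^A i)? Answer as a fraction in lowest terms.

Possible genotypes: Wren ∈ {I^A I^A, I^A i}; Liam ∈ {i i}.
Weight each parental genotype pair by prior × P(type-A child):
  I^A I^A × i i: posterior weight 2/3.
  I^A i × i i: posterior weight 1/3.
Sum the posterior weight over pairs where Wren is I^A i: 1/3.

1/3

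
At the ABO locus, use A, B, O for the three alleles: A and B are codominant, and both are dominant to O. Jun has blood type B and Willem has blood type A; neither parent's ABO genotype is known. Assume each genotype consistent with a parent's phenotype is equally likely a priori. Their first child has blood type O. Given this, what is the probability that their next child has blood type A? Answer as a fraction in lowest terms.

Possible genotypes: Jun ∈ {BB, BO}; Willem ∈ {AA, AO}.
Weight each parental genotype pair by prior × P(type-O child):
  BO × AO: posterior weight 1; P(next child type A) = 1/4.
Weighted sum = 1/4.

1/4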